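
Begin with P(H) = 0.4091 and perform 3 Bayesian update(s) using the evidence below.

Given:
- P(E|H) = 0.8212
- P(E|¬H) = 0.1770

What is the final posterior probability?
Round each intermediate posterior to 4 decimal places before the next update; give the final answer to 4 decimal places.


Sequential Bayesian updating:

Initial prior: P(H) = 0.4091

Update 1:
  P(E) = 0.8212 × 0.4091 + 0.1770 × 0.5909 = 0.33595292 + 0.10458930 = 0.44054222
  P(H|E) = 0.33595292 / 0.44054222 = 0.7626

Update 2:
  P(E) = 0.8212 × 0.7626 + 0.1770 × 0.2374 = 0.62624712 + 0.04201980 = 0.66826692
  P(H|E) = 0.62624712 / 0.66826692 = 0.9371

Update 3:
  P(E) = 0.8212 × 0.9371 + 0.1770 × 0.0629 = 0.76954652 + 0.01113330 = 0.78067982
  P(H|E) = 0.76954652 / 0.78067982 = 0.9857

Final posterior: 0.9857


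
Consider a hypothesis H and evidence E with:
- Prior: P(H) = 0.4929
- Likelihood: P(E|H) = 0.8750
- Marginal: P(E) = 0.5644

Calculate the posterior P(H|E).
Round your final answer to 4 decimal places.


Using Bayes' theorem:

P(H|E) = P(E|H) × P(H) / P(E)
       = 0.8750 × 0.4929 / 0.5644
       = 0.43128750 / 0.5644
       = 0.7642

The evidence strengthens our belief in H.
Prior: 0.4929 → Posterior: 0.7642


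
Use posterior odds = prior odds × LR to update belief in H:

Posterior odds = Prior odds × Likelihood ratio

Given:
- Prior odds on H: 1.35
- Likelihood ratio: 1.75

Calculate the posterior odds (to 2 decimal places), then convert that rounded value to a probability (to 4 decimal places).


Step 1: Calculate posterior odds
Posterior odds = Prior odds × LR
               = 1.35 × 1.75
               = 2.36

Step 2: Convert to probability
P(H|E) = Posterior odds / (1 + Posterior odds)
       = 2.36 / (1 + 2.36)
       = 2.36 / 3.36
       = 0.7024

The evidence increased P(H) from 0.5745 to 0.7024.


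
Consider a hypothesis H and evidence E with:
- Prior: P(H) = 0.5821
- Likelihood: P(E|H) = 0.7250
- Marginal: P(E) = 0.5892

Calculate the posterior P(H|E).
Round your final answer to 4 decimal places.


Using Bayes' theorem:

P(H|E) = P(E|H) × P(H) / P(E)
       = 0.7250 × 0.5821 / 0.5892
       = 0.42202250 / 0.5892
       = 0.7163

The evidence strengthens our belief in H.
Prior: 0.5821 → Posterior: 0.7163


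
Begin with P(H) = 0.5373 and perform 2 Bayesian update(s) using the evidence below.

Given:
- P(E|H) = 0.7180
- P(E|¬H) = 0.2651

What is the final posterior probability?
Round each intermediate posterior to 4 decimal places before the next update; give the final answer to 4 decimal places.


Sequential Bayesian updating:

Initial prior: P(H) = 0.5373

Update 1:
  P(E) = 0.7180 × 0.5373 + 0.2651 × 0.4627 = 0.38578140 + 0.12266177 = 0.50844317
  P(H|E) = 0.38578140 / 0.50844317 = 0.7588

Update 2:
  P(E) = 0.7180 × 0.7588 + 0.2651 × 0.2412 = 0.54481840 + 0.06394212 = 0.60876052
  P(H|E) = 0.54481840 / 0.60876052 = 0.8950

Final posterior: 0.8950


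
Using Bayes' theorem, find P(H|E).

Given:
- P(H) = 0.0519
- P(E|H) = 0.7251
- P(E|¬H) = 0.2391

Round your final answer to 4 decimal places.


Bayes' theorem: P(H|E) = P(E|H) × P(H) / P(E)

Step 1: Calculate P(E) using law of total probability
P(E) = P(E|H)P(H) + P(E|¬H)P(¬H)
     = 0.7251 × 0.0519 + 0.2391 × 0.9481
     = 0.03763269 + 0.22669071
     = 0.26432340

Step 2: Apply Bayes' theorem
P(H|E) = P(E|H) × P(H) / P(E)
       = 0.03763269 / 0.26432340
       = 0.1424


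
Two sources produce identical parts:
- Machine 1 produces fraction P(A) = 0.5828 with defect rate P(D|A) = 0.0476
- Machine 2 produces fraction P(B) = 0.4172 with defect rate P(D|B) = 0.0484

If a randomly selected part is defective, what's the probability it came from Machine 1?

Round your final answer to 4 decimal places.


Let A = from Machine 1, D = defective

Given:
- P(A) = 0.5828, P(B) = 0.4172
- P(D|A) = 0.0476, P(D|B) = 0.0484

Step 1: Find P(D)
P(D) = P(D|A)P(A) + P(D|B)P(B)
     = 0.0476 × 0.5828 + 0.0484 × 0.4172
     = 0.02774128 + 0.02019248
     = 0.04793376

Step 2: Apply Bayes' theorem
P(A|D) = P(D|A)P(A) / P(D)
       = 0.02774128 / 0.04793376
       = 0.5787


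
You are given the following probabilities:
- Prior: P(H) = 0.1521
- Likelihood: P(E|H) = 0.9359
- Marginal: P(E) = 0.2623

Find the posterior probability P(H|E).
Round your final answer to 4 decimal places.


Using Bayes' theorem:

P(H|E) = P(E|H) × P(H) / P(E)
       = 0.9359 × 0.1521 / 0.2623
       = 0.14235039 / 0.2623
       = 0.5427

The evidence strengthens our belief in H.
Prior: 0.1521 → Posterior: 0.5427


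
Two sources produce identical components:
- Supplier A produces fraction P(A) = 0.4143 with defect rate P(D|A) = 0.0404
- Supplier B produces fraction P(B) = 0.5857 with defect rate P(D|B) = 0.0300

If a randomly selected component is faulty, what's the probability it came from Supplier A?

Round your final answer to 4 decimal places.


Let A = from Supplier A, D = faulty

Given:
- P(A) = 0.4143, P(B) = 0.5857
- P(D|A) = 0.0404, P(D|B) = 0.0300

Step 1: Find P(D)
P(D) = P(D|A)P(A) + P(D|B)P(B)
     = 0.0404 × 0.4143 + 0.0300 × 0.5857
     = 0.01673772 + 0.01757100
     = 0.03430872

Step 2: Apply Bayes' theorem
P(A|D) = P(D|A)P(A) / P(D)
       = 0.01673772 / 0.03430872
       = 0.4879


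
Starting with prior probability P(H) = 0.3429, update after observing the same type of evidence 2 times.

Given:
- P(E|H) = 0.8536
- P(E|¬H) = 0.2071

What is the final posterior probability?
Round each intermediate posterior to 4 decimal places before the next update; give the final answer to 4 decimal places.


Sequential Bayesian updating:

Initial prior: P(H) = 0.3429

Update 1:
  P(E) = 0.8536 × 0.3429 + 0.2071 × 0.6571 = 0.29269944 + 0.13608541 = 0.42878485
  P(H|E) = 0.29269944 / 0.42878485 = 0.6826

Update 2:
  P(E) = 0.8536 × 0.6826 + 0.2071 × 0.3174 = 0.58266736 + 0.06573354 = 0.64840090
  P(H|E) = 0.58266736 / 0.64840090 = 0.8986

Final posterior: 0.8986


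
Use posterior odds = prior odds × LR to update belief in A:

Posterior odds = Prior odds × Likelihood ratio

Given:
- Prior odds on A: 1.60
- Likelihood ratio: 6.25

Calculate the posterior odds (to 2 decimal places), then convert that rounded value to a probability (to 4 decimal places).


Step 1: Calculate posterior odds
Posterior odds = Prior odds × LR
               = 1.60 × 6.25
               = 10.00

Step 2: Convert to probability
P(A|E) = Posterior odds / (1 + Posterior odds)
       = 10.00 / (1 + 10.00)
       = 10.00 / 11.00
       = 0.9091

The evidence increased P(A) from 0.6154 to 0.9091.


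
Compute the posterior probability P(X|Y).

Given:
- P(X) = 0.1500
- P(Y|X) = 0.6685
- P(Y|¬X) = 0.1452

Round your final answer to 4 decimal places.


Bayes' theorem: P(X|Y) = P(Y|X) × P(X) / P(Y)

Step 1: Calculate P(Y) using law of total probability
P(Y) = P(Y|X)P(X) + P(Y|¬X)P(¬X)
     = 0.6685 × 0.1500 + 0.1452 × 0.8500
     = 0.10027500 + 0.12342000
     = 0.22369500

Step 2: Apply Bayes' theorem
P(X|Y) = P(Y|X) × P(X) / P(Y)
       = 0.10027500 / 0.22369500
       = 0.4483


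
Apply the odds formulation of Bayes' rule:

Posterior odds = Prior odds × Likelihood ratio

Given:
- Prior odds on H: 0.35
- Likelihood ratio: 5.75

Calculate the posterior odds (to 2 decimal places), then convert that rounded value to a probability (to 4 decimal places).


Step 1: Calculate posterior odds
Posterior odds = Prior odds × LR
               = 0.35 × 5.75
               = 2.01

Step 2: Convert to probability
P(H|E) = Posterior odds / (1 + Posterior odds)
       = 2.01 / (1 + 2.01)
       = 2.01 / 3.01
       = 0.6678

The evidence increased P(H) from 0.2593 to 0.6678.


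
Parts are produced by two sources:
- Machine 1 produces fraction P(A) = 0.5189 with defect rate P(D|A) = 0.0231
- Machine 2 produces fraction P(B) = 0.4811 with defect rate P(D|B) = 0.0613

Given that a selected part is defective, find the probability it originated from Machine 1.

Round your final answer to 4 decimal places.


Let A = from Machine 1, D = defective

Given:
- P(A) = 0.5189, P(B) = 0.4811
- P(D|A) = 0.0231, P(D|B) = 0.0613

Step 1: Find P(D)
P(D) = P(D|A)P(A) + P(D|B)P(B)
     = 0.0231 × 0.5189 + 0.0613 × 0.4811
     = 0.01198659 + 0.02949143
     = 0.04147802

Step 2: Apply Bayes' theorem
P(A|D) = P(D|A)P(A) / P(D)
       = 0.01198659 / 0.04147802
       = 0.2890


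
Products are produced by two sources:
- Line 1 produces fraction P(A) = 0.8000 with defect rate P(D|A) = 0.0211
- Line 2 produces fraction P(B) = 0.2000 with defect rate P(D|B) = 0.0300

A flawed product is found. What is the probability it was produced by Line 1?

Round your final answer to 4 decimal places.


Let A = from Line 1, D = flawed

Given:
- P(A) = 0.8000, P(B) = 0.2000
- P(D|A) = 0.0211, P(D|B) = 0.0300

Step 1: Find P(D)
P(D) = P(D|A)P(A) + P(D|B)P(B)
     = 0.0211 × 0.8000 + 0.0300 × 0.2000
     = 0.01688000 + 0.00600000
     = 0.02288000

Step 2: Apply Bayes' theorem
P(A|D) = P(D|A)P(A) / P(D)
       = 0.01688000 / 0.02288000
       = 0.7378


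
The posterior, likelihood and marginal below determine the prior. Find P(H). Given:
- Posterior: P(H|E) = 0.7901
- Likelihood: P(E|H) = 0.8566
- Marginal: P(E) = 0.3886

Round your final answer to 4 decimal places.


From Bayes' theorem: P(H|E) = P(E|H) × P(H) / P(E)

Rearranging for P(H):
P(H) = P(H|E) × P(E) / P(E|H)
     = 0.7901 × 0.3886 / 0.8566
     = 0.30703286 / 0.8566
     = 0.3584


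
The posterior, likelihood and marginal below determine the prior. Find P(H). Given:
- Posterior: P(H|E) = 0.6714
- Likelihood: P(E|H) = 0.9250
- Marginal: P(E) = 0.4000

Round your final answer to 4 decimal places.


From Bayes' theorem: P(H|E) = P(E|H) × P(H) / P(E)

Rearranging for P(H):
P(H) = P(H|E) × P(E) / P(E|H)
     = 0.6714 × 0.4000 / 0.9250
     = 0.26856000 / 0.9250
     = 0.2903


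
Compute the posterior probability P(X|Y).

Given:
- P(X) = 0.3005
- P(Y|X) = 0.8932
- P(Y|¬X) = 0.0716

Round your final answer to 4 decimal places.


Bayes' theorem: P(X|Y) = P(Y|X) × P(X) / P(Y)

Step 1: Calculate P(Y) using law of total probability
P(Y) = P(Y|X)P(X) + P(Y|¬X)P(¬X)
     = 0.8932 × 0.3005 + 0.0716 × 0.6995
     = 0.26840660 + 0.05008420
     = 0.31849080

Step 2: Apply Bayes' theorem
P(X|Y) = P(Y|X) × P(X) / P(Y)
       = 0.26840660 / 0.31849080
       = 0.8427


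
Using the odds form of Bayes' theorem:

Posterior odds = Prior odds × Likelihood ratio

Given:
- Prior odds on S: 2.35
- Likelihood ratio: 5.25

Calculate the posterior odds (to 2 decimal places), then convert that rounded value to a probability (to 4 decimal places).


Step 1: Calculate posterior odds
Posterior odds = Prior odds × LR
               = 2.35 × 5.25
               = 12.34

Step 2: Convert to probability
P(S|E) = Posterior odds / (1 + Posterior odds)
       = 12.34 / (1 + 12.34)
       = 12.34 / 13.34
       = 0.9250

The evidence increased P(S) from 0.7015 to 0.9250.


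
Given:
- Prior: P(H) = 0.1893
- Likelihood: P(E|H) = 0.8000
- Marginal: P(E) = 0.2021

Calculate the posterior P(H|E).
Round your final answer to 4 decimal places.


Using Bayes' theorem:

P(H|E) = P(E|H) × P(H) / P(E)
       = 0.8000 × 0.1893 / 0.2021
       = 0.15144000 / 0.2021
       = 0.7493

The evidence strengthens our belief in H.
Prior: 0.1893 → Posterior: 0.7493


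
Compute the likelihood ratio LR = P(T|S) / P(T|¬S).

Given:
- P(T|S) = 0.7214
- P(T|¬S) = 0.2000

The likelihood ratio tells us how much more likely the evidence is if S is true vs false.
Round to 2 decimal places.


Likelihood Ratio (LR) = P(T|S) / P(T|¬S)

LR = 0.7214 / 0.2000
   = 3.61

The evidence is 3.61 times more likely if S is true than if S is false.
Since LR > 1, the evidence supports S over ¬S.


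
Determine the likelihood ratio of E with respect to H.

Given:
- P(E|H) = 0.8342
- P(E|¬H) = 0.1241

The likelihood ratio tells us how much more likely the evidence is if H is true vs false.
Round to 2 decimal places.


Likelihood Ratio (LR) = P(E|H) / P(E|¬H)

LR = 0.8342 / 0.1241
   = 6.72

The evidence is 6.72 times more likely if H is true than if H is false.
LR > 1, so observing E raises the odds in favor of H.


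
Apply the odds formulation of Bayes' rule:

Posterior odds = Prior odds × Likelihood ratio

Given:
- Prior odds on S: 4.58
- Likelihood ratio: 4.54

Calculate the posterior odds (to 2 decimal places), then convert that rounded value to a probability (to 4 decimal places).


Step 1: Calculate posterior odds
Posterior odds = Prior odds × LR
               = 4.58 × 4.54
               = 20.79

Step 2: Convert to probability
P(S|E) = Posterior odds / (1 + Posterior odds)
       = 20.79 / (1 + 20.79)
       = 20.79 / 21.79
       = 0.9541

The evidence increased P(S) from 0.8208 to 0.9541.


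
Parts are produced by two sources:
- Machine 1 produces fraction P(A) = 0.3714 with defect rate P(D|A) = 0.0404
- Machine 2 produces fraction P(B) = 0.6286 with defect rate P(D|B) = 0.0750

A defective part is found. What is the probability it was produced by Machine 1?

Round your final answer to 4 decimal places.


Let A = from Machine 1, D = defective

Given:
- P(A) = 0.3714, P(B) = 0.6286
- P(D|A) = 0.0404, P(D|B) = 0.0750

Step 1: Find P(D)
P(D) = P(D|A)P(A) + P(D|B)P(B)
     = 0.0404 × 0.3714 + 0.0750 × 0.6286
     = 0.01500456 + 0.04714500
     = 0.06214956

Step 2: Apply Bayes' theorem
P(A|D) = P(D|A)P(A) / P(D)
       = 0.01500456 / 0.06214956
       = 0.2414


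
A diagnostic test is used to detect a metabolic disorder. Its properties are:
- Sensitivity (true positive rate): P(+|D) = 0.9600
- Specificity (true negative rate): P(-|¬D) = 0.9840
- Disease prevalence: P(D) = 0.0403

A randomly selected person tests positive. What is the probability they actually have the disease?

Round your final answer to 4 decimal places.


Let D = has disease, + = positive test

Given:
- P(D) = 0.0403 (prevalence)
- P(+|D) = 0.9600 (sensitivity)
- P(-|¬D) = 0.9840 (specificity)
- P(+|¬D) = 0.0160 (false positive rate = 1 - specificity)

Step 1: Find P(+)
P(+) = P(+|D)P(D) + P(+|¬D)P(¬D)
     = 0.9600 × 0.0403 + 0.0160 × 0.9597
     = 0.03868800 + 0.01535520
     = 0.05404320

Step 2: Apply Bayes' theorem for P(D|+)
P(D|+) = P(+|D)P(D) / P(+)
       = 0.03868800 / 0.05404320
       = 0.7159


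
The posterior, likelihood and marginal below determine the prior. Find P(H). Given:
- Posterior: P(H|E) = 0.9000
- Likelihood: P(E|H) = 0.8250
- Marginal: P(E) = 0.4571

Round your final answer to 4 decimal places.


From Bayes' theorem: P(H|E) = P(E|H) × P(H) / P(E)

Rearranging for P(H):
P(H) = P(H|E) × P(E) / P(E|H)
     = 0.9000 × 0.4571 / 0.8250
     = 0.41139000 / 0.8250
     = 0.4987


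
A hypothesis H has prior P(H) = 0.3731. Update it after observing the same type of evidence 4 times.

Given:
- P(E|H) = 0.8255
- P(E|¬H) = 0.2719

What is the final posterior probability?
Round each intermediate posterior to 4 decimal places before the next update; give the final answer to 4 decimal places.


Sequential Bayesian updating:

Initial prior: P(H) = 0.3731

Update 1:
  P(E) = 0.8255 × 0.3731 + 0.2719 × 0.6269 = 0.30799405 + 0.17045411 = 0.47844816
  P(H|E) = 0.30799405 / 0.47844816 = 0.6437

Update 2:
  P(E) = 0.8255 × 0.6437 + 0.2719 × 0.3563 = 0.53137435 + 0.09687797 = 0.62825232
  P(H|E) = 0.53137435 / 0.62825232 = 0.8458

Update 3:
  P(E) = 0.8255 × 0.8458 + 0.2719 × 0.1542 = 0.69820790 + 0.04192698 = 0.74013488
  P(H|E) = 0.69820790 / 0.74013488 = 0.9434

Update 4:
  P(E) = 0.8255 × 0.9434 + 0.2719 × 0.0566 = 0.77877670 + 0.01538954 = 0.79416624
  P(H|E) = 0.77877670 / 0.79416624 = 0.9806

Final posterior: 0.9806


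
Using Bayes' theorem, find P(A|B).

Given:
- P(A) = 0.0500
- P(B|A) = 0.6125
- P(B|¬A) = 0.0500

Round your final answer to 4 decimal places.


Bayes' theorem: P(A|B) = P(B|A) × P(A) / P(B)

Step 1: Calculate P(B) using law of total probability
P(B) = P(B|A)P(A) + P(B|¬A)P(¬A)
     = 0.6125 × 0.0500 + 0.0500 × 0.9500
     = 0.03062500 + 0.04750000
     = 0.07812500

Step 2: Apply Bayes' theorem
P(A|B) = P(B|A) × P(A) / P(B)
       = 0.03062500 / 0.07812500
       = 0.3920


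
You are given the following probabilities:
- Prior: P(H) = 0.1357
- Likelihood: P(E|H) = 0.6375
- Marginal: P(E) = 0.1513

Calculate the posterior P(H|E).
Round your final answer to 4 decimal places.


Using Bayes' theorem:

P(H|E) = P(E|H) × P(H) / P(E)
       = 0.6375 × 0.1357 / 0.1513
       = 0.08650875 / 0.1513
       = 0.5718

The evidence strengthens our belief in H.
Prior: 0.1357 → Posterior: 0.5718


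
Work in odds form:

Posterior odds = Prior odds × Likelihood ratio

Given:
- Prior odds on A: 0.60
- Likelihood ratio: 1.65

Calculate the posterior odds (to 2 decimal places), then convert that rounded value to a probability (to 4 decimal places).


Step 1: Calculate posterior odds
Posterior odds = Prior odds × LR
               = 0.60 × 1.65
               = 0.99

Step 2: Convert to probability
P(A|E) = Posterior odds / (1 + Posterior odds)
       = 0.99 / (1 + 0.99)
       = 0.99 / 1.99
       = 0.4975

The evidence increased P(A) from 0.3750 to 0.4975.


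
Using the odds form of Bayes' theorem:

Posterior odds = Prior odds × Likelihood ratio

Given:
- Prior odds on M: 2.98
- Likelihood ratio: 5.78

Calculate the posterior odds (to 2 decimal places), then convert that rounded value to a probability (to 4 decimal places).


Step 1: Calculate posterior odds
Posterior odds = Prior odds × LR
               = 2.98 × 5.78
               = 17.22

Step 2: Convert to probability
P(M|E) = Posterior odds / (1 + Posterior odds)
       = 17.22 / (1 + 17.22)
       = 17.22 / 18.22
       = 0.9451

The evidence increased P(M) from 0.7487 to 0.9451.


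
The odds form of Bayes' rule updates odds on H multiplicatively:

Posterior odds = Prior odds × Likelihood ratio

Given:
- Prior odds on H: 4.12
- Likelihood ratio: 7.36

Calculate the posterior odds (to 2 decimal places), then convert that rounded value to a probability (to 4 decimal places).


Step 1: Calculate posterior odds
Posterior odds = Prior odds × LR
               = 4.12 × 7.36
               = 30.32

Step 2: Convert to probability
P(H|E) = Posterior odds / (1 + Posterior odds)
       = 30.32 / (1 + 30.32)
       = 30.32 / 31.32
       = 0.9681

The evidence increased P(H) from 0.8047 to 0.9681.


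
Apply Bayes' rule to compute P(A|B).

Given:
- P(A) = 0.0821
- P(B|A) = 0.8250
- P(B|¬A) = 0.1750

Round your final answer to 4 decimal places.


Bayes' theorem: P(A|B) = P(B|A) × P(A) / P(B)

Step 1: Calculate P(B) using law of total probability
P(B) = P(B|A)P(A) + P(B|¬A)P(¬A)
     = 0.8250 × 0.0821 + 0.1750 × 0.9179
     = 0.06773250 + 0.16063250
     = 0.22836500

Step 2: Apply Bayes' theorem
P(A|B) = P(B|A) × P(A) / P(B)
       = 0.06773250 / 0.22836500
       = 0.2966


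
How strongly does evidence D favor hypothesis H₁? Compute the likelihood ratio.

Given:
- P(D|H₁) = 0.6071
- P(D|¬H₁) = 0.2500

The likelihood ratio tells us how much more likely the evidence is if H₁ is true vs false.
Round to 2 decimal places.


Likelihood Ratio (LR) = P(D|H₁) / P(D|¬H₁)

LR = 0.6071 / 0.2500
   = 2.43

The evidence is 2.43 times more likely if H₁ is true than if H₁ is false.
LR > 1, so observing D raises the odds in favor of H₁.


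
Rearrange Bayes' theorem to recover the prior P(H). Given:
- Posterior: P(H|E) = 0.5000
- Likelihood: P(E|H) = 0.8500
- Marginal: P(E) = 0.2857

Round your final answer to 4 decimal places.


From Bayes' theorem: P(H|E) = P(E|H) × P(H) / P(E)

Rearranging for P(H):
P(H) = P(H|E) × P(E) / P(E|H)
     = 0.5000 × 0.2857 / 0.8500
     = 0.14285000 / 0.8500
     = 0.1681


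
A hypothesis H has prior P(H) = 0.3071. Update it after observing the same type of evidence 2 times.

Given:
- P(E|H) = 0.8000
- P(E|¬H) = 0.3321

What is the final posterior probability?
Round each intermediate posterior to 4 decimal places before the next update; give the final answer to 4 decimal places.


Sequential Bayesian updating:

Initial prior: P(H) = 0.3071

Update 1:
  P(E) = 0.8000 × 0.3071 + 0.3321 × 0.6929 = 0.24568000 + 0.23011209 = 0.47579209
  P(H|E) = 0.24568000 / 0.47579209 = 0.5164

Update 2:
  P(E) = 0.8000 × 0.5164 + 0.3321 × 0.4836 = 0.41312000 + 0.16060356 = 0.57372356
  P(H|E) = 0.41312000 / 0.57372356 = 0.7201

Final posterior: 0.7201


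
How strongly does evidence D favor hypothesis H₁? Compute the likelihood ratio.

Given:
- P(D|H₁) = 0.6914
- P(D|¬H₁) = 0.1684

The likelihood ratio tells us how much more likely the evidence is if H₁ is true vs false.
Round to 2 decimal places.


Likelihood Ratio (LR) = P(D|H₁) / P(D|¬H₁)

LR = 0.6914 / 0.1684
   = 4.11

The evidence is 4.11 times more likely if H₁ is true than if H₁ is false.
Since LR > 1, the evidence supports H₁ over ¬H₁.


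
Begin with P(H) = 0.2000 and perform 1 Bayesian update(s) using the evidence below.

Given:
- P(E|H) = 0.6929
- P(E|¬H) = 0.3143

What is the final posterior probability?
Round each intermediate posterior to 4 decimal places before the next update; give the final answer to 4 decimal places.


Sequential Bayesian updating:

Initial prior: P(H) = 0.2000

Update 1:
  P(E) = 0.6929 × 0.2000 + 0.3143 × 0.8000 = 0.13858000 + 0.25144000 = 0.39002000
  P(H|E) = 0.13858000 / 0.39002000 = 0.3553

Final posterior: 0.3553


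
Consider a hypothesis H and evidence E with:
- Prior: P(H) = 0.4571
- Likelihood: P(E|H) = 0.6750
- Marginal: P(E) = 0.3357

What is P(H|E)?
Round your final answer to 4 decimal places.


Using Bayes' theorem:

P(H|E) = P(E|H) × P(H) / P(E)
       = 0.6750 × 0.4571 / 0.3357
       = 0.30854250 / 0.3357
       = 0.9191

The evidence strengthens our belief in H.
Prior: 0.4571 → Posterior: 0.9191


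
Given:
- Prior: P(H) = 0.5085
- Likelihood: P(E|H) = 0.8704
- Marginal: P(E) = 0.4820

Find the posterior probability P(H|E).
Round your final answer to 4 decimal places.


Using Bayes' theorem:

P(H|E) = P(E|H) × P(H) / P(E)
       = 0.8704 × 0.5085 / 0.4820
       = 0.44259840 / 0.4820
       = 0.9183

The evidence strengthens our belief in H.
Prior: 0.5085 → Posterior: 0.9183


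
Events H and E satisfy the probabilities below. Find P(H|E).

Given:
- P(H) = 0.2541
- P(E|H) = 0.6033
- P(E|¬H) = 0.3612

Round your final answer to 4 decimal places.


Bayes' theorem: P(H|E) = P(E|H) × P(H) / P(E)

Step 1: Calculate P(E) using law of total probability
P(E) = P(E|H)P(H) + P(E|¬H)P(¬H)
     = 0.6033 × 0.2541 + 0.3612 × 0.7459
     = 0.15329853 + 0.26941908
     = 0.42271761

Step 2: Apply Bayes' theorem
P(H|E) = P(E|H) × P(H) / P(E)
       = 0.15329853 / 0.42271761
       = 0.3626


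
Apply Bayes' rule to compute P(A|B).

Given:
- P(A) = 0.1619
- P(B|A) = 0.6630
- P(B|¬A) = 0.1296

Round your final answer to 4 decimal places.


Bayes' theorem: P(A|B) = P(B|A) × P(A) / P(B)

Step 1: Calculate P(B) using law of total probability
P(B) = P(B|A)P(A) + P(B|¬A)P(¬A)
     = 0.6630 × 0.1619 + 0.1296 × 0.8381
     = 0.10733970 + 0.10861776
     = 0.21595746

Step 2: Apply Bayes' theorem
P(A|B) = P(B|A) × P(A) / P(B)
       = 0.10733970 / 0.21595746
       = 0.4970


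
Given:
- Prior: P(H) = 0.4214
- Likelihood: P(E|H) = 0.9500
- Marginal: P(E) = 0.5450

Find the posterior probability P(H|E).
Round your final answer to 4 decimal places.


Using Bayes' theorem:

P(H|E) = P(E|H) × P(H) / P(E)
       = 0.9500 × 0.4214 / 0.5450
       = 0.40033000 / 0.5450
       = 0.7346

The evidence strengthens our belief in H.
Prior: 0.4214 → Posterior: 0.7346


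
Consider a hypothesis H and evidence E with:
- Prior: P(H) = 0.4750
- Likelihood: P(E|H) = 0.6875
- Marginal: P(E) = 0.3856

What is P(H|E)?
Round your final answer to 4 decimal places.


Using Bayes' theorem:

P(H|E) = P(E|H) × P(H) / P(E)
       = 0.6875 × 0.4750 / 0.3856
       = 0.32656250 / 0.3856
       = 0.8469

The evidence strengthens our belief in H.
Prior: 0.4750 → Posterior: 0.8469


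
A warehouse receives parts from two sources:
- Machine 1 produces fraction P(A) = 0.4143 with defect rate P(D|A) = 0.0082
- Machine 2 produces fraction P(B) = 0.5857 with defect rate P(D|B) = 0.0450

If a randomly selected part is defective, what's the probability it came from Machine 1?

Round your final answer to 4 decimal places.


Let A = from Machine 1, D = defective

Given:
- P(A) = 0.4143, P(B) = 0.5857
- P(D|A) = 0.0082, P(D|B) = 0.0450

Step 1: Find P(D)
P(D) = P(D|A)P(A) + P(D|B)P(B)
     = 0.0082 × 0.4143 + 0.0450 × 0.5857
     = 0.00339726 + 0.02635650
     = 0.02975376

Step 2: Apply Bayes' theorem
P(A|D) = P(D|A)P(A) / P(D)
       = 0.00339726 / 0.02975376
       = 0.1142


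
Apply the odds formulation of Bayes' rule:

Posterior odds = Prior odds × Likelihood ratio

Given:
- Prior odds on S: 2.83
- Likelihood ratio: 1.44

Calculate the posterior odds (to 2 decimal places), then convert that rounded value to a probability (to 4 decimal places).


Step 1: Calculate posterior odds
Posterior odds = Prior odds × LR
               = 2.83 × 1.44
               = 4.08

Step 2: Convert to probability
P(S|E) = Posterior odds / (1 + Posterior odds)
       = 4.08 / (1 + 4.08)
       = 4.08 / 5.08
       = 0.8031

The evidence increased P(S) from 0.7389 to 0.8031.


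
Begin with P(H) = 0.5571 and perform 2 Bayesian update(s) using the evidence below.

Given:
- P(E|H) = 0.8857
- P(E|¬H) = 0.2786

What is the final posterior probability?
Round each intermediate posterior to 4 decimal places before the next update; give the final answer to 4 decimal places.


Sequential Bayesian updating:

Initial prior: P(H) = 0.5571

Update 1:
  P(E) = 0.8857 × 0.5571 + 0.2786 × 0.4429 = 0.49342347 + 0.12339194 = 0.61681541
  P(H|E) = 0.49342347 / 0.61681541 = 0.8000

Update 2:
  P(E) = 0.8857 × 0.8000 + 0.2786 × 0.2000 = 0.70856000 + 0.05572000 = 0.76428000
  P(H|E) = 0.70856000 / 0.76428000 = 0.9271

Final posterior: 0.9271


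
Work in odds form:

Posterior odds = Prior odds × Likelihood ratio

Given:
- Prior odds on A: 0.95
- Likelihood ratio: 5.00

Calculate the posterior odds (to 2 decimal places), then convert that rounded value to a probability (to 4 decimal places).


Step 1: Calculate posterior odds
Posterior odds = Prior odds × LR
               = 0.95 × 5.00
               = 4.75

Step 2: Convert to probability
P(A|E) = Posterior odds / (1 + Posterior odds)
       = 4.75 / (1 + 4.75)
       = 4.75 / 5.75
       = 0.8261

The evidence increased P(A) from 0.4872 to 0.8261.


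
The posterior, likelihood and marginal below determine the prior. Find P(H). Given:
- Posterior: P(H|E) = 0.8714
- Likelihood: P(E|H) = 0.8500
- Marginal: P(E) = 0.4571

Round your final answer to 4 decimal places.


From Bayes' theorem: P(H|E) = P(E|H) × P(H) / P(E)

Rearranging for P(H):
P(H) = P(H|E) × P(E) / P(E|H)
     = 0.8714 × 0.4571 / 0.8500
     = 0.39831694 / 0.8500
     = 0.4686


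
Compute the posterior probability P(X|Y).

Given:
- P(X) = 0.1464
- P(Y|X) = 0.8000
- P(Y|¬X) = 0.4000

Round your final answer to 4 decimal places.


Bayes' theorem: P(X|Y) = P(Y|X) × P(X) / P(Y)

Step 1: Calculate P(Y) using law of total probability
P(Y) = P(Y|X)P(X) + P(Y|¬X)P(¬X)
     = 0.8000 × 0.1464 + 0.4000 × 0.8536
     = 0.11712000 + 0.34144000
     = 0.45856000

Step 2: Apply Bayes' theorem
P(X|Y) = P(Y|X) × P(X) / P(Y)
       = 0.11712000 / 0.45856000
       = 0.2554


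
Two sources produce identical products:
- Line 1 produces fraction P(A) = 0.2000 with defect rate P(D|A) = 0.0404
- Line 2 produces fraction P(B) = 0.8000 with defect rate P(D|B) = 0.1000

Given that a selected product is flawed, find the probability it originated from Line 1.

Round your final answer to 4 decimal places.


Let A = from Line 1, D = flawed

Given:
- P(A) = 0.2000, P(B) = 0.8000
- P(D|A) = 0.0404, P(D|B) = 0.1000

Step 1: Find P(D)
P(D) = P(D|A)P(A) + P(D|B)P(B)
     = 0.0404 × 0.2000 + 0.1000 × 0.8000
     = 0.00808000 + 0.08000000
     = 0.08808000

Step 2: Apply Bayes' theorem
P(A|D) = P(D|A)P(A) / P(D)
       = 0.00808000 / 0.08808000
       = 0.0917


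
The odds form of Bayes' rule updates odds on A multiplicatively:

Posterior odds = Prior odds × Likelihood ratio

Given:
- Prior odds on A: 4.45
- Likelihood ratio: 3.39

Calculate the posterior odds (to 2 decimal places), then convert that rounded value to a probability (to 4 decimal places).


Step 1: Calculate posterior odds
Posterior odds = Prior odds × LR
               = 4.45 × 3.39
               = 15.09

Step 2: Convert to probability
P(A|E) = Posterior odds / (1 + Posterior odds)
       = 15.09 / (1 + 15.09)
       = 15.09 / 16.09
       = 0.9378

The evidence increased P(A) from 0.8165 to 0.9378.


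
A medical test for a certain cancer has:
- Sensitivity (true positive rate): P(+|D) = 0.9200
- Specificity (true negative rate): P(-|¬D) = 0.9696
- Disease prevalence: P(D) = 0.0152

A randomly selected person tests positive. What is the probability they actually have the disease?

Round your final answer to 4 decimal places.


Let D = has disease, + = positive test

Given:
- P(D) = 0.0152 (prevalence)
- P(+|D) = 0.9200 (sensitivity)
- P(-|¬D) = 0.9696 (specificity)
- P(+|¬D) = 0.0304 (false positive rate = 1 - specificity)

Step 1: Find P(+)
P(+) = P(+|D)P(D) + P(+|¬D)P(¬D)
     = 0.9200 × 0.0152 + 0.0304 × 0.9848
     = 0.01398400 + 0.02993792
     = 0.04392192

Step 2: Apply Bayes' theorem for P(D|+)
P(D|+) = P(+|D)P(D) / P(+)
       = 0.01398400 / 0.04392192
       = 0.3184


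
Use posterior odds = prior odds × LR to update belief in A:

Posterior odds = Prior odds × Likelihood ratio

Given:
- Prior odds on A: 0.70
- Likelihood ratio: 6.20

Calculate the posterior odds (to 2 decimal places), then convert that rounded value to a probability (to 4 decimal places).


Step 1: Calculate posterior odds
Posterior odds = Prior odds × LR
               = 0.70 × 6.20
               = 4.34

Step 2: Convert to probability
P(A|E) = Posterior odds / (1 + Posterior odds)
       = 4.34 / (1 + 4.34)
       = 4.34 / 5.34
       = 0.8127

The evidence increased P(A) from 0.4118 to 0.8127.


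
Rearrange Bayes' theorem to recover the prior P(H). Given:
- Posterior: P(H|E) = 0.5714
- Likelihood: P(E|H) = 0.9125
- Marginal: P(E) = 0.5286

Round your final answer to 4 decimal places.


From Bayes' theorem: P(H|E) = P(E|H) × P(H) / P(E)

Rearranging for P(H):
P(H) = P(H|E) × P(E) / P(E|H)
     = 0.5714 × 0.5286 / 0.9125
     = 0.30204204 / 0.9125
     = 0.3310


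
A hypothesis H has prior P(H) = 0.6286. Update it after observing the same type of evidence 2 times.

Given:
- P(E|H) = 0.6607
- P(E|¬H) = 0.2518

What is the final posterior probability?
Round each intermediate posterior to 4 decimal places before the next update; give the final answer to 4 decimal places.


Sequential Bayesian updating:

Initial prior: P(H) = 0.6286

Update 1:
  P(E) = 0.6607 × 0.6286 + 0.2518 × 0.3714 = 0.41531602 + 0.09351852 = 0.50883454
  P(H|E) = 0.41531602 / 0.50883454 = 0.8162

Update 2:
  P(E) = 0.6607 × 0.8162 + 0.2518 × 0.1838 = 0.53926334 + 0.04628084 = 0.58554418
  P(H|E) = 0.53926334 / 0.58554418 = 0.9210

Final posterior: 0.9210


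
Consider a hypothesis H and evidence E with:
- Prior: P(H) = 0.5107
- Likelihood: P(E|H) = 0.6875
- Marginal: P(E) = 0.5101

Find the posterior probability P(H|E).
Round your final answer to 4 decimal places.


Using Bayes' theorem:

P(H|E) = P(E|H) × P(H) / P(E)
       = 0.6875 × 0.5107 / 0.5101
       = 0.35110625 / 0.5101
       = 0.6883

The evidence strengthens our belief in H.
Prior: 0.5107 → Posterior: 0.6883


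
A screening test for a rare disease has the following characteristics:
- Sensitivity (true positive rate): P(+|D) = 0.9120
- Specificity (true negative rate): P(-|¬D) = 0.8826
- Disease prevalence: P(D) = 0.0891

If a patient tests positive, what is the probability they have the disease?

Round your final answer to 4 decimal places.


Let D = has disease, + = positive test

Given:
- P(D) = 0.0891 (prevalence)
- P(+|D) = 0.9120 (sensitivity)
- P(-|¬D) = 0.8826 (specificity)
- P(+|¬D) = 0.1174 (false positive rate = 1 - specificity)

Step 1: Find P(+)
P(+) = P(+|D)P(D) + P(+|¬D)P(¬D)
     = 0.9120 × 0.0891 + 0.1174 × 0.9109
     = 0.08125920 + 0.10693966
     = 0.18819886

Step 2: Apply Bayes' theorem for P(D|+)
P(D|+) = P(+|D)P(D) / P(+)
       = 0.08125920 / 0.18819886
       = 0.4318


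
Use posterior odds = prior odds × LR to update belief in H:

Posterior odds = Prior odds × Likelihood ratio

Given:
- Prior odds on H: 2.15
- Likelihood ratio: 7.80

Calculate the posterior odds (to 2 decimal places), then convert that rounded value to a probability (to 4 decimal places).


Step 1: Calculate posterior odds
Posterior odds = Prior odds × LR
               = 2.15 × 7.80
               = 16.77

Step 2: Convert to probability
P(H|E) = Posterior odds / (1 + Posterior odds)
       = 16.77 / (1 + 16.77)
       = 16.77 / 17.77
       = 0.9437

The evidence increased P(H) from 0.6825 to 0.9437.


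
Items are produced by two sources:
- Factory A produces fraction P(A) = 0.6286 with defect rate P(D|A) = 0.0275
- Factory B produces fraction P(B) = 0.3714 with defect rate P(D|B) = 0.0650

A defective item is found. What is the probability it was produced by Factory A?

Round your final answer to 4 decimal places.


Let A = from Factory A, D = defective

Given:
- P(A) = 0.6286, P(B) = 0.3714
- P(D|A) = 0.0275, P(D|B) = 0.0650

Step 1: Find P(D)
P(D) = P(D|A)P(A) + P(D|B)P(B)
     = 0.0275 × 0.6286 + 0.0650 × 0.3714
     = 0.01728650 + 0.02414100
     = 0.04142750

Step 2: Apply Bayes' theorem
P(A|D) = P(D|A)P(A) / P(D)
       = 0.01728650 / 0.04142750
       = 0.4173


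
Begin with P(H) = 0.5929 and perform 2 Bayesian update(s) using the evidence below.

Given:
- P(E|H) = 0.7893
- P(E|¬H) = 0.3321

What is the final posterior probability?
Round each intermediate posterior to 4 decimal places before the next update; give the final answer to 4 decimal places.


Sequential Bayesian updating:

Initial prior: P(H) = 0.5929

Update 1:
  P(E) = 0.7893 × 0.5929 + 0.3321 × 0.4071 = 0.46797597 + 0.13519791 = 0.60317388
  P(H|E) = 0.46797597 / 0.60317388 = 0.7759

Update 2:
  P(E) = 0.7893 × 0.7759 + 0.3321 × 0.2241 = 0.61241787 + 0.07442361 = 0.68684148
  P(H|E) = 0.61241787 / 0.68684148 = 0.8916

Final posterior: 0.8916


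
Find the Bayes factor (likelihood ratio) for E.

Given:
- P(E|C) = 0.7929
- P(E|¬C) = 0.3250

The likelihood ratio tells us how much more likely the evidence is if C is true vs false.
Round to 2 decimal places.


Likelihood Ratio (LR) = P(E|C) / P(E|¬C)

LR = 0.7929 / 0.3250
   = 2.44

The evidence is 2.44 times more likely if C is true than if C is false.
LR > 1, so observing E raises the odds in favor of C.


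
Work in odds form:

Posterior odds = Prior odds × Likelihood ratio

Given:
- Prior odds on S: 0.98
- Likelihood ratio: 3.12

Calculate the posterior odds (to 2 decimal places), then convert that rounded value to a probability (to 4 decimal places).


Step 1: Calculate posterior odds
Posterior odds = Prior odds × LR
               = 0.98 × 3.12
               = 3.06

Step 2: Convert to probability
P(S|E) = Posterior odds / (1 + Posterior odds)
       = 3.06 / (1 + 3.06)
       = 3.06 / 4.06
       = 0.7537

The evidence increased P(S) from 0.4949 to 0.7537.


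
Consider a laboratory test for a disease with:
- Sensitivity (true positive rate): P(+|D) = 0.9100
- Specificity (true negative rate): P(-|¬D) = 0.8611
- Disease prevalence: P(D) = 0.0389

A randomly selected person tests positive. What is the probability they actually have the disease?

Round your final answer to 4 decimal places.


Let D = has disease, + = positive test

Given:
- P(D) = 0.0389 (prevalence)
- P(+|D) = 0.9100 (sensitivity)
- P(-|¬D) = 0.8611 (specificity)
- P(+|¬D) = 0.1389 (false positive rate = 1 - specificity)

Step 1: Find P(+)
P(+) = P(+|D)P(D) + P(+|¬D)P(¬D)
     = 0.9100 × 0.0389 + 0.1389 × 0.9611
     = 0.03539900 + 0.13349679
     = 0.16889579

Step 2: Apply Bayes' theorem for P(D|+)
P(D|+) = P(+|D)P(D) / P(+)
       = 0.03539900 / 0.16889579
       = 0.2096


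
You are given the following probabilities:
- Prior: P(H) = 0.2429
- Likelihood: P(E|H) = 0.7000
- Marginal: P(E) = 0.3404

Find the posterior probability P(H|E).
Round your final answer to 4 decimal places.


Using Bayes' theorem:

P(H|E) = P(E|H) × P(H) / P(E)
       = 0.7000 × 0.2429 / 0.3404
       = 0.17003000 / 0.3404
       = 0.4995

The evidence strengthens our belief in H.
Prior: 0.2429 → Posterior: 0.4995


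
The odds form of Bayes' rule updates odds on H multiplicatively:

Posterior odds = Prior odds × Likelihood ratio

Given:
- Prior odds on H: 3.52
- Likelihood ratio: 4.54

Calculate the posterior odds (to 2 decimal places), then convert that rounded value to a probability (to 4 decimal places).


Step 1: Calculate posterior odds
Posterior odds = Prior odds × LR
               = 3.52 × 4.54
               = 15.98

Step 2: Convert to probability
P(H|E) = Posterior odds / (1 + Posterior odds)
       = 15.98 / (1 + 15.98)
       = 15.98 / 16.98
       = 0.9411

The evidence increased P(H) from 0.7788 to 0.9411.


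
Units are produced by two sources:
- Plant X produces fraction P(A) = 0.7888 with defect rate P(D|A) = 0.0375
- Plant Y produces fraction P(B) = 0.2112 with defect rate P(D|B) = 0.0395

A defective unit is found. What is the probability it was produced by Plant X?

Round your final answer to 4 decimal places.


Let A = from Plant X, D = defective

Given:
- P(A) = 0.7888, P(B) = 0.2112
- P(D|A) = 0.0375, P(D|B) = 0.0395

Step 1: Find P(D)
P(D) = P(D|A)P(A) + P(D|B)P(B)
     = 0.0375 × 0.7888 + 0.0395 × 0.2112
     = 0.02958000 + 0.00834240
     = 0.03792240

Step 2: Apply Bayes' theorem
P(A|D) = P(D|A)P(A) / P(D)
       = 0.02958000 / 0.03792240
       = 0.7800


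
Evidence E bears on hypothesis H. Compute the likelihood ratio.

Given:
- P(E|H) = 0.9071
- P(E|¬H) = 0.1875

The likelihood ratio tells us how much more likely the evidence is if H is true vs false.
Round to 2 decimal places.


Likelihood Ratio (LR) = P(E|H) / P(E|¬H)

LR = 0.9071 / 0.1875
   = 4.84

The evidence is 4.84 times more likely if H is true than if H is false.
Because LR exceeds 1, E is evidence for H.


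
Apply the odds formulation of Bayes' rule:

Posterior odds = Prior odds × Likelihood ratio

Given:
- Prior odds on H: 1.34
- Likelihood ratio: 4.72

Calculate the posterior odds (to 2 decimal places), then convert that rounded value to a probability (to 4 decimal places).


Step 1: Calculate posterior odds
Posterior odds = Prior odds × LR
               = 1.34 × 4.72
               = 6.32

Step 2: Convert to probability
P(H|E) = Posterior odds / (1 + Posterior odds)
       = 6.32 / (1 + 6.32)
       = 6.32 / 7.32
       = 0.8634

The evidence increased P(H) from 0.5726 to 0.8634.


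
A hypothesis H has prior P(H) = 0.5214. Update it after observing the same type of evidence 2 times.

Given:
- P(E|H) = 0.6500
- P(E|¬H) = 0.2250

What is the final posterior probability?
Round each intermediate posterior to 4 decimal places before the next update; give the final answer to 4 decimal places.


Sequential Bayesian updating:

Initial prior: P(H) = 0.5214

Update 1:
  P(E) = 0.6500 × 0.5214 + 0.2250 × 0.4786 = 0.33891000 + 0.10768500 = 0.44659500
  P(H|E) = 0.33891000 / 0.44659500 = 0.7589

Update 2:
  P(E) = 0.6500 × 0.7589 + 0.2250 × 0.2411 = 0.49328500 + 0.05424750 = 0.54753250
  P(H|E) = 0.49328500 / 0.54753250 = 0.9009

Final posterior: 0.9009


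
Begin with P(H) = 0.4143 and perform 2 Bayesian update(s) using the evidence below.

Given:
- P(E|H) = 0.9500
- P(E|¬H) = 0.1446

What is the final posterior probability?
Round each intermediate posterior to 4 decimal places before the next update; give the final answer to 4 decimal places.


Sequential Bayesian updating:

Initial prior: P(H) = 0.4143

Update 1:
  P(E) = 0.9500 × 0.4143 + 0.1446 × 0.5857 = 0.39358500 + 0.08469222 = 0.47827722
  P(H|E) = 0.39358500 / 0.47827722 = 0.8229

Update 2:
  P(E) = 0.9500 × 0.8229 + 0.1446 × 0.1771 = 0.78175500 + 0.02560866 = 0.80736366
  P(H|E) = 0.78175500 / 0.80736366 = 0.9683

Final posterior: 0.9683
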